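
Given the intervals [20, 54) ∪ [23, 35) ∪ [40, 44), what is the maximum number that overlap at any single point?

Walk the sorted start/end points keeping a running depth.
The depth first hits 2 at 23.

2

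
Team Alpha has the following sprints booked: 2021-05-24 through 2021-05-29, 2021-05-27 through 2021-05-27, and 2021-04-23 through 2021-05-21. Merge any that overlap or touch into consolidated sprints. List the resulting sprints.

Sort by start: 2021-04-23 through 2021-05-21, 2021-05-24 through 2021-05-29, 2021-05-27 through 2021-05-27.
2021-05-24 through 2021-05-29 is disjoint → start new block.
2021-05-27 through 2021-05-27 overlaps/touches 2021-05-24 through 2021-05-29 → extend to 2021-05-24 through 2021-05-29.

2021-04-23 through 2021-05-21, 2021-05-24 through 2021-05-29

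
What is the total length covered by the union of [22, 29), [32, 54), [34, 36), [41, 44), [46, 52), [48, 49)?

29

Merged: [22, 29), [32, 54).
Lengths: 7 + 22 = 29.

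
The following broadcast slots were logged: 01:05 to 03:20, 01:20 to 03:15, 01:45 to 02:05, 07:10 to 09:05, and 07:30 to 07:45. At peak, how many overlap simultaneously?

3

Sweep endpoints in order; track running count of active intervals.
Peak of 3 reached at 01:45.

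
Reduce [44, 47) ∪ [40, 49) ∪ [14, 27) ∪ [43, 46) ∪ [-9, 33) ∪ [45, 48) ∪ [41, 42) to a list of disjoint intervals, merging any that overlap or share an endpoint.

[-9, 33) ∪ [40, 49)

Sort by start: [-9, 33), [14, 27), [40, 49), [41, 42), [43, 46), [44, 47), [45, 48).
[14, 27) overlaps/touches [-9, 33) → extend to [-9, 33).
[40, 49) is disjoint → start new block.
[41, 42) overlaps/touches [40, 49) → extend to [40, 49).
[43, 46) overlaps/touches [40, 49) → extend to [40, 49).
[44, 47) overlaps/touches [40, 49) → extend to [40, 49).
[45, 48) overlaps/touches [40, 49) → extend to [40, 49).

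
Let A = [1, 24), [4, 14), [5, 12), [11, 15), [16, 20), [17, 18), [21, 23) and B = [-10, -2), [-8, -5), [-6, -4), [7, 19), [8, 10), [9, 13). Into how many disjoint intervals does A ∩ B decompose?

1

A, merged: [1, 24).
B, merged: [-10, -2), [7, 19).
A ∩ B = [7, 19).
That is 1 disjoint piece.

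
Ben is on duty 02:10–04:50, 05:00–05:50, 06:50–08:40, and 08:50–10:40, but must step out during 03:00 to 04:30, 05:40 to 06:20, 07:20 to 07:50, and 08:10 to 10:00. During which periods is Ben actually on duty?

02:10–04:50 minus B → 02:10–03:00, 04:30–04:50.
05:00–05:50 minus B → 05:00–05:40.
06:50–08:40 minus B → 06:50–07:20, 07:50–08:10.
08:50–10:40 minus B → 10:00–10:40.

02:10–03:00, 04:30–04:50, 05:00–05:40, 06:50–07:20, 07:50–08:10, 10:00–10:40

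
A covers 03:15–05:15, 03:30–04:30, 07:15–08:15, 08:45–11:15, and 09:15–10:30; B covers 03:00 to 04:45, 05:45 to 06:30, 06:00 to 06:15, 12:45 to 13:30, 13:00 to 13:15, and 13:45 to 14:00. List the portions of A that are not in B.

04:45–05:15, 07:15–08:15, 08:45–11:15

First set merges to 03:15–05:15, 07:15–08:15, 08:45–11:15.
Second set merges to 03:00–04:45, 05:45–06:30, 12:45–13:30, 13:45–14:00.
03:15–05:15 minus B → 04:45–05:15.
07:15–08:15: no B overlap → unchanged.
08:45–11:15: no B overlap → unchanged.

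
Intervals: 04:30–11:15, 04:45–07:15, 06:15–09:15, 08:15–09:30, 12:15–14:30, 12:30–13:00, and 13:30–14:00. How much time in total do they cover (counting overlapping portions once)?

Merged: 04:30–11:15, 12:15–14:30.
Lengths: 6 h 45 min + 2 h 15 min = 9 h.

9 h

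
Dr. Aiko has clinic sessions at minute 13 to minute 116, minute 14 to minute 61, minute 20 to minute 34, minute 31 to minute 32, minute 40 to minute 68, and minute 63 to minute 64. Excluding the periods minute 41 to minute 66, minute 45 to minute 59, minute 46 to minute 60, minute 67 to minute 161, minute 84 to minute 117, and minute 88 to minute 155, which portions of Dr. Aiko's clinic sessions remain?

A, merged: minute 13 to minute 116.
B, merged: minute 41 to minute 66, minute 67 to minute 161.
minute 13 to minute 116 with B removed leaves minute 13 to minute 41, minute 66 to minute 67.

minute 13 to minute 41, minute 66 to minute 67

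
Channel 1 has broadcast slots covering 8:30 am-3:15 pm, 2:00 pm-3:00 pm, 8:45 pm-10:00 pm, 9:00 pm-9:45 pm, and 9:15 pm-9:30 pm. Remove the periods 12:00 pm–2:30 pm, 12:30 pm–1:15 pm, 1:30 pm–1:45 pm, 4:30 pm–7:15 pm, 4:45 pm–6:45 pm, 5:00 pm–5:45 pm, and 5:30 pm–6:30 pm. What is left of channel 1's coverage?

8:30 am–12:00 pm, 2:30 pm–3:15 pm, 8:45 pm–10:00 pm

Merge the first list: 8:30 am–3:15 pm, 8:45 pm–10:00 pm.
Merge the second list: 12:00 pm–2:30 pm, 4:30 pm–7:15 pm.
8:30 am–3:15 pm \ B = 8:30 am–12:00 pm, 2:30 pm–3:15 pm.
8:45 pm–10:00 pm: nothing removed.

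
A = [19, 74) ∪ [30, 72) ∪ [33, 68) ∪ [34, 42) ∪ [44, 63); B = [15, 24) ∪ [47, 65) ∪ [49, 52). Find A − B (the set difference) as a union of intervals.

Merge the first list: [19, 74).
Merge the second list: [15, 24), [47, 65).
[19, 74) minus B → [24, 47), [65, 74).

[24, 47) ∪ [65, 74)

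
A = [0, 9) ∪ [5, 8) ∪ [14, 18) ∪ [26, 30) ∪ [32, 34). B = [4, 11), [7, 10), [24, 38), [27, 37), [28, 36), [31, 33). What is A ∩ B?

[4, 9) ∪ [26, 30) ∪ [32, 34)

A, merged: [0, 9), [14, 18), [26, 30), [32, 34).
B, merged: [4, 11), [24, 38).
[0, 9) ∩ B → [4, 9).
[14, 18) meets no B interval.
[26, 30) ∩ B → [26, 30).
[32, 34) ∩ B → [32, 34).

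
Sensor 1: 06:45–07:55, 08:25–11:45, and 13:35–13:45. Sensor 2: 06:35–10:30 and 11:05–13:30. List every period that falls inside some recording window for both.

06:45-07:55, 08:25-10:30, 11:05-11:45

06:45-07:55 overlaps B on 06:45-07:55.
08:25-11:45 overlaps B on 08:25-10:30, 11:05-11:45.
13:35-13:45 falls entirely outside B.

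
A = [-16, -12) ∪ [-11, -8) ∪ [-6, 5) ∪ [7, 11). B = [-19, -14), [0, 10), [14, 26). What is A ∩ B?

[-16, -12) ∩ B → [-16, -14).
[-11, -8) meets no B interval.
[-6, 5) ∩ B → [0, 5).
[7, 11) ∩ B → [7, 10).

[-16, -14) ∪ [0, 5) ∪ [7, 10)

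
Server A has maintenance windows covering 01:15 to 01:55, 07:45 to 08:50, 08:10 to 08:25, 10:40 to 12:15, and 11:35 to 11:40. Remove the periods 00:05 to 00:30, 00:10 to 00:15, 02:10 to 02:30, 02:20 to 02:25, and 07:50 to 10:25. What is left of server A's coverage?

01:15-01:55, 07:45-07:50, 10:40-12:15

First set merges to 01:15-01:55, 07:45-08:50, 10:40-12:15.
Second set merges to 00:05-00:30, 02:10-02:30, 07:50-10:25.
01:15-01:55: nothing removed.
07:45-08:50 \ B = 07:45-07:50.
10:40-12:15: nothing removed.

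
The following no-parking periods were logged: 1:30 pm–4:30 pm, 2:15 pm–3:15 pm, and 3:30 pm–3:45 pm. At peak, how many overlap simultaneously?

2

Sweep endpoints in order; track running count of active intervals.
Peak of 2 reached at 2:15 pm.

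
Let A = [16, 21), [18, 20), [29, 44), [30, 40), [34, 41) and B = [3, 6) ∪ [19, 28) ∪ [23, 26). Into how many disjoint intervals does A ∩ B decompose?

1

Merge the first list: [16, 21), [29, 44).
Merge the second list: [3, 6), [19, 28).
A ∩ B = [19, 21).
That is 1 disjoint piece.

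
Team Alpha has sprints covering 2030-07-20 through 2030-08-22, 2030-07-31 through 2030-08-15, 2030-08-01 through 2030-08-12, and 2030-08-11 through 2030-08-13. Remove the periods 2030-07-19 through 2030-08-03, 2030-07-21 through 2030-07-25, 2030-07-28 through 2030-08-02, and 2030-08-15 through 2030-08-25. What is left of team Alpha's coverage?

First set merges to 2030-07-20 through 2030-08-22.
Second set merges to 2030-07-19 through 2030-08-03, 2030-08-15 through 2030-08-25.
2030-07-20 through 2030-08-22 with B removed leaves 2030-08-04 through 2030-08-14.

2030-08-04 through 2030-08-14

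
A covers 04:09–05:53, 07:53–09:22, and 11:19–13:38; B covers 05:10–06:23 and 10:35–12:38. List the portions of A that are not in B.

04:09–05:10, 07:53–09:22, 12:38–13:38

04:09–05:53 with B removed leaves 04:09–05:10.
07:53–09:22 is untouched.
11:19–13:38 with B removed leaves 12:38–13:38.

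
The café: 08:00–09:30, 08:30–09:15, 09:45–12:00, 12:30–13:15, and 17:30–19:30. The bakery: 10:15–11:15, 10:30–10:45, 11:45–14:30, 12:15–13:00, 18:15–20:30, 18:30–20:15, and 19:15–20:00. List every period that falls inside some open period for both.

First set merges to 08:00-09:30, 09:45-12:00, 12:30-13:15, 17:30-19:30.
Second set merges to 10:15-11:15, 11:45-14:30, 18:15-20:30.
08:00-09:30 meets no B interval.
09:45-12:00 ∩ B → 10:15-11:15, 11:45-12:00.
12:30-13:15 ∩ B → 12:30-13:15.
17:30-19:30 ∩ B → 18:15-19:30.

10:15-11:15, 11:45-12:00, 12:30-13:15, 18:15-19:30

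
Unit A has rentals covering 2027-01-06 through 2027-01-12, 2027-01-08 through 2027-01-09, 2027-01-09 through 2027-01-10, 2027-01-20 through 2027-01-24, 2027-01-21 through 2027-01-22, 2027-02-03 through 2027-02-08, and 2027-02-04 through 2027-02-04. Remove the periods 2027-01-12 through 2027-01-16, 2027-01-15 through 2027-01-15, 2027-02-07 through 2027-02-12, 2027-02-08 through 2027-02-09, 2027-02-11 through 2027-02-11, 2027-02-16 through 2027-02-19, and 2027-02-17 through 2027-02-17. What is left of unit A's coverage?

2027-01-06 through 2027-01-11, 2027-01-20 through 2027-01-24, 2027-02-03 through 2027-02-06

First set merges to 2027-01-06 through 2027-01-12, 2027-01-20 through 2027-01-24, 2027-02-03 through 2027-02-08.
Second set merges to 2027-01-12 through 2027-01-16, 2027-02-07 through 2027-02-12, 2027-02-16 through 2027-02-19.
2027-01-06 through 2027-01-12 with B removed leaves 2027-01-06 through 2027-01-11.
2027-01-20 through 2027-01-24 is untouched.
2027-02-03 through 2027-02-08 with B removed leaves 2027-02-03 through 2027-02-06.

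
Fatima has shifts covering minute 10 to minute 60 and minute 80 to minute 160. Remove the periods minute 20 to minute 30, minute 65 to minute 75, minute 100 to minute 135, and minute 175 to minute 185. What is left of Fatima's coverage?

minute 10 to minute 20, minute 30 to minute 60, minute 80 to minute 100, minute 135 to minute 160

minute 10 to minute 60 with B removed leaves minute 10 to minute 20, minute 30 to minute 60.
minute 80 to minute 160 with B removed leaves minute 80 to minute 100, minute 135 to minute 160.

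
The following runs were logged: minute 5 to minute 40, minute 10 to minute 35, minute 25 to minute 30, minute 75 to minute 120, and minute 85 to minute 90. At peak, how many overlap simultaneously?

3

Walk the sorted start/end points keeping a running depth.
The depth first hits 3 at minute 25.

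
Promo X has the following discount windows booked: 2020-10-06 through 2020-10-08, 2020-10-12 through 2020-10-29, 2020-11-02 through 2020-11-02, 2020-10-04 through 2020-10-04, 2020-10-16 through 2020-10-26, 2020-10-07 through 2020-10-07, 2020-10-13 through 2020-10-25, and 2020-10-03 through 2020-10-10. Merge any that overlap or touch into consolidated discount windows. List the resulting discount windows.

2020-10-03 through 2020-10-10, 2020-10-12 through 2020-10-29, 2020-11-02 through 2020-11-02

Sort by start: 2020-10-03 through 2020-10-10, 2020-10-04 through 2020-10-04, 2020-10-06 through 2020-10-08, 2020-10-07 through 2020-10-07, 2020-10-12 through 2020-10-29, 2020-10-13 through 2020-10-25, 2020-10-16 through 2020-10-26, 2020-11-02 through 2020-11-02.
2020-10-04 through 2020-10-04 overlaps/touches 2020-10-03 through 2020-10-10 → extend to 2020-10-03 through 2020-10-10.
2020-10-06 through 2020-10-08 overlaps/touches 2020-10-03 through 2020-10-10 → extend to 2020-10-03 through 2020-10-10.
2020-10-07 through 2020-10-07 overlaps/touches 2020-10-03 through 2020-10-10 → extend to 2020-10-03 through 2020-10-10.
2020-10-12 through 2020-10-29 is disjoint → start new block.
2020-10-13 through 2020-10-25 overlaps/touches 2020-10-12 through 2020-10-29 → extend to 2020-10-12 through 2020-10-29.
2020-10-16 through 2020-10-26 overlaps/touches 2020-10-12 through 2020-10-29 → extend to 2020-10-12 through 2020-10-29.
2020-11-02 through 2020-11-02 is disjoint → start new block.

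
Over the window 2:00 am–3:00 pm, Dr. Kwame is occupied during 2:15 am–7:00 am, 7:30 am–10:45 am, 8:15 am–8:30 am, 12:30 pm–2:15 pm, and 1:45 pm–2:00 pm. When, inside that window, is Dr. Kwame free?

2:00 am-2:15 am, 7:00 am-7:30 am, 10:45 am-12:30 pm, 2:15 pm-3:00 pm

The merged coverage is 2:15 am-7:00 am, 7:30 am-10:45 am, 12:30 pm-2:15 pm.
Complement within 2:00 am-3:00 pm: 2:00 am-2:15 am, 7:00 am-7:30 am, 10:45 am-12:30 pm, 2:15 pm-3:00 pm.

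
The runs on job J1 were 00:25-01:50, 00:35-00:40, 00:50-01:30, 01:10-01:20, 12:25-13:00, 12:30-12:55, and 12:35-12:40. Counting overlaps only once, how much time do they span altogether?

Merged: 00:25–01:50, 12:25–13:00.
Lengths: 1 h 25 min + 35 min = 2 h.

2 h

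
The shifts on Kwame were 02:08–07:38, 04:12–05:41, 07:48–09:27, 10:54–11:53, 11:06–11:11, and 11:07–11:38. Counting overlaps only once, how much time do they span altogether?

8 h 8 min

Merged: 02:08-07:38, 07:48-09:27, 10:54-11:53.
Lengths: 5 h 30 min + 1 h 39 min + 59 min = 8 h 8 min.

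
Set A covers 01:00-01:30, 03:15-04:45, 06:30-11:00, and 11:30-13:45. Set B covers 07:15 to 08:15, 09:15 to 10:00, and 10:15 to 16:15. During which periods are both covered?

01:00–01:30 falls entirely outside B.
03:15–04:45 falls entirely outside B.
06:30–11:00 overlaps B on 07:15–08:15, 09:15–10:00, 10:15–11:00.
11:30–13:45 overlaps B on 11:30–13:45.

07:15–08:15, 09:15–10:00, 10:15–11:00, 11:30–13:45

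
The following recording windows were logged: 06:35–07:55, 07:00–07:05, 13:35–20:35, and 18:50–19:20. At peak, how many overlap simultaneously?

Sweep endpoints in order; track running count of active intervals.
Peak of 2 reached at 07:00.

2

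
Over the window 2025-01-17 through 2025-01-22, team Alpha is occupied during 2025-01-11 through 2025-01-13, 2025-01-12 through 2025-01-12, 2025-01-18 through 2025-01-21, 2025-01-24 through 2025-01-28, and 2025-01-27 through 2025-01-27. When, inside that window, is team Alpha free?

2025-01-17 through 2025-01-17, 2025-01-22 through 2025-01-22

After merging, the occupied span is 2025-01-11 through 2025-01-13, 2025-01-18 through 2025-01-21, 2025-01-24 through 2025-01-28.
Complement within 2025-01-17 through 2025-01-22: 2025-01-17 through 2025-01-17, 2025-01-22 through 2025-01-22.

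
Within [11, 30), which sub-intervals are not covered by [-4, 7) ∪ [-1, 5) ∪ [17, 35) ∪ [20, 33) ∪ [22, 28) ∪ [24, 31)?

[11, 17)

After merging, the occupied span is [-4, 7), [17, 35).
Gaps within [11, 30): [11, 17).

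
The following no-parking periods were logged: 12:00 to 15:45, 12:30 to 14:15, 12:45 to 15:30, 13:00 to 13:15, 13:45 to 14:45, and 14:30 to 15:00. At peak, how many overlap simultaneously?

Walk the sorted start/end points keeping a running depth.
The depth first hits 4 at 13:00.

4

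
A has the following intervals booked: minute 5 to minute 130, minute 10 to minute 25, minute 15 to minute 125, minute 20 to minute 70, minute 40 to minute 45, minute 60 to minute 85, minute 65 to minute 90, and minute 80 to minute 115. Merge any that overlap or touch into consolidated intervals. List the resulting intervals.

minute 10 to minute 25 overlaps/touches minute 5 to minute 130 → extend to minute 5 to minute 130.
minute 15 to minute 125 overlaps/touches minute 5 to minute 130 → extend to minute 5 to minute 130.
minute 20 to minute 70 overlaps/touches minute 5 to minute 130 → extend to minute 5 to minute 130.
minute 40 to minute 45 overlaps/touches minute 5 to minute 130 → extend to minute 5 to minute 130.
minute 60 to minute 85 overlaps/touches minute 5 to minute 130 → extend to minute 5 to minute 130.
minute 65 to minute 90 overlaps/touches minute 5 to minute 130 → extend to minute 5 to minute 130.
minute 80 to minute 115 overlaps/touches minute 5 to minute 130 → extend to minute 5 to minute 130.

minute 5 to minute 130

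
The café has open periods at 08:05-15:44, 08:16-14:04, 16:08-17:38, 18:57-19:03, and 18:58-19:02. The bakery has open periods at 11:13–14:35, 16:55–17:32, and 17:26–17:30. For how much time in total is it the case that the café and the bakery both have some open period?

A, merged: 08:05-15:44, 16:08-17:38, 18:57-19:03.
B, merged: 11:13-14:35, 16:55-17:32.
A ∩ B = 11:13-14:35, 16:55-17:32.
Total: 3 h 22 min + 37 min = 3 h 59 min.

3 h 59 min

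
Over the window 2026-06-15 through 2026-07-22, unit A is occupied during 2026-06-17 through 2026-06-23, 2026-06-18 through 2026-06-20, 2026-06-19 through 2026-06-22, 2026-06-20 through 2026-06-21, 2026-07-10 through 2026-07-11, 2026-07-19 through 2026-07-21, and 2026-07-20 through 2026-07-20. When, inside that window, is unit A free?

2026-06-15 through 2026-06-16, 2026-06-24 through 2026-07-09, 2026-07-12 through 2026-07-18, 2026-07-22 through 2026-07-22

After merging, the occupied span is 2026-06-17 through 2026-06-23, 2026-07-10 through 2026-07-11, 2026-07-19 through 2026-07-21.
Complement within 2026-06-15 through 2026-07-22: 2026-06-15 through 2026-06-16, 2026-06-24 through 2026-07-09, 2026-07-12 through 2026-07-18, 2026-07-22 through 2026-07-22.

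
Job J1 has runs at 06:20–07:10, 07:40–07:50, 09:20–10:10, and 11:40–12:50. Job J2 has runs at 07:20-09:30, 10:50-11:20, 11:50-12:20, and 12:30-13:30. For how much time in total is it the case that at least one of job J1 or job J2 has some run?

A ∪ B = 06:20–07:10, 07:20–10:10, 10:50–11:20, 11:40–13:30.
Total: 50 min + 2 h 50 min + 30 min + 1 h 50 min = 6 h.

6 h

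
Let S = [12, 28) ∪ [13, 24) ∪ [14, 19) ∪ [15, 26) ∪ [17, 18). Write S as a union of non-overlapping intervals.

[13, 24) overlaps/touches [12, 28) → extend to [12, 28).
[14, 19) overlaps/touches [12, 28) → extend to [12, 28).
[15, 26) overlaps/touches [12, 28) → extend to [12, 28).
[17, 18) overlaps/touches [12, 28) → extend to [12, 28).

[12, 28)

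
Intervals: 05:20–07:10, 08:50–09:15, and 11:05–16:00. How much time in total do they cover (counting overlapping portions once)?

7 h 10 min

Merged: 05:20–07:10, 08:50–09:15, 11:05–16:00.
Lengths: 1 h 50 min + 25 min + 4 h 55 min = 7 h 10 min.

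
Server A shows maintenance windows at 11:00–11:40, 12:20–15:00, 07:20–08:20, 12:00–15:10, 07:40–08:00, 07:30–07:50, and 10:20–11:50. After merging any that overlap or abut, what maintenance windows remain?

07:20-08:20, 10:20-11:50, 12:00-15:10

Sort by start: 07:20-08:20, 07:30-07:50, 07:40-08:00, 10:20-11:50, 11:00-11:40, 12:00-15:10, 12:20-15:00.
07:30-07:50 overlaps/touches 07:20-08:20 → extend to 07:20-08:20.
07:40-08:00 overlaps/touches 07:20-08:20 → extend to 07:20-08:20.
10:20-11:50 is disjoint → start new block.
11:00-11:40 overlaps/touches 10:20-11:50 → extend to 10:20-11:50.
12:00-15:10 is disjoint → start new block.
12:20-15:00 overlaps/touches 12:00-15:10 → extend to 12:00-15:10.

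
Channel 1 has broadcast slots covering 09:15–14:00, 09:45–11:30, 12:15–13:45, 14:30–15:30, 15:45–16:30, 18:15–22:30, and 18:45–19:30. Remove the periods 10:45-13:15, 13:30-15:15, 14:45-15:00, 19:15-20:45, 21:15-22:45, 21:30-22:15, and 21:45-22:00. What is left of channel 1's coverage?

09:15–10:45, 13:15–13:30, 15:15–15:30, 15:45–16:30, 18:15–19:15, 20:45–21:15

First set merges to 09:15–14:00, 14:30–15:30, 15:45–16:30, 18:15–22:30.
Second set merges to 10:45–13:15, 13:30–15:15, 19:15–20:45, 21:15–22:45.
09:15–14:00 \ B = 09:15–10:45, 13:15–13:30.
14:30–15:30 \ B = 15:15–15:30.
15:45–16:30: nothing removed.
18:15–22:30 \ B = 18:15–19:15, 20:45–21:15.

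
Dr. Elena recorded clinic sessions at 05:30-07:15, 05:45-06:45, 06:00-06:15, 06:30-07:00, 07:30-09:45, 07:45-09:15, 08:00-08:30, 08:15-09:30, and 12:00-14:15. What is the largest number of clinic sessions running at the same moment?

Walk the sorted start/end points keeping a running depth.
The depth first hits 4 at 08:15.

4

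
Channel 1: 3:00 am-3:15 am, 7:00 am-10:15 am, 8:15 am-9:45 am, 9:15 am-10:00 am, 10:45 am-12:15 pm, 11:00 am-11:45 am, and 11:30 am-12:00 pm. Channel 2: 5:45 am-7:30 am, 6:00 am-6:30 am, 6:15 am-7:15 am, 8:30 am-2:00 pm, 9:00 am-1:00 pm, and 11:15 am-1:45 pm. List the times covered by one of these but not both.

A, merged: 3:00 am-3:15 am, 7:00 am-10:15 am, 10:45 am-12:15 pm.
B, merged: 5:45 am-7:30 am, 8:30 am-2:00 pm.
A but not B: 3:00 am-3:15 am, 7:30 am-8:30 am.
B but not A: 5:45 am-7:00 am, 10:15 am-10:45 am, 12:15 pm-2:00 pm.
Combining gives A △ B.

3:00 am-3:15 am, 5:45 am-7:00 am, 7:30 am-8:30 am, 10:15 am-10:45 am, 12:15 pm-2:00 pm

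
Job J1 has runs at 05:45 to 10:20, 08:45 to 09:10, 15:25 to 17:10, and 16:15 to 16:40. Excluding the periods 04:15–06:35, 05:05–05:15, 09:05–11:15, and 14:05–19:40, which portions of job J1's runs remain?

First set merges to 05:45-10:20, 15:25-17:10.
Second set merges to 04:15-06:35, 09:05-11:15, 14:05-19:40.
05:45-10:20 minus B → 06:35-09:05.
15:25-17:10: fully covered by B → removed.

06:35-09:05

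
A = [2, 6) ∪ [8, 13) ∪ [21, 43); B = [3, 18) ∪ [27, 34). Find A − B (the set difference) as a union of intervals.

[2, 6) with B removed leaves [2, 3).
[8, 13) lies entirely inside B → drops out.
[21, 43) with B removed leaves [21, 27), [34, 43).

[2, 3) ∪ [21, 27) ∪ [34, 43)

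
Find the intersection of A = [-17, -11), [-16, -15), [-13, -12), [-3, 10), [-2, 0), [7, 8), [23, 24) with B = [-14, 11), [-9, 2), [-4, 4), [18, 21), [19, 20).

[-14, -11) ∪ [-3, 10)

A, merged: [-17, -11), [-3, 10), [23, 24).
B, merged: [-14, 11), [18, 21).
[-17, -11) ∩ B → [-14, -11).
[-3, 10) ∩ B → [-3, 10).
[23, 24) meets no B interval.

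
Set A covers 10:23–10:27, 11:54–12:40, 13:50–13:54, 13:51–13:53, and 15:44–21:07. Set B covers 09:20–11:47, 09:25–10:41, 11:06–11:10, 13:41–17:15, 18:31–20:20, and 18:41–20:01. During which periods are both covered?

10:23–10:27, 13:50–13:54, 15:44–17:15, 18:31–20:20

A, merged: 10:23–10:27, 11:54–12:40, 13:50–13:54, 15:44–21:07.
B, merged: 09:20–11:47, 13:41–17:15, 18:31–20:20.
10:23–10:27 overlaps B on 10:23–10:27.
11:54–12:40 falls entirely outside B.
13:50–13:54 overlaps B on 13:50–13:54.
15:44–21:07 overlaps B on 15:44–17:15, 18:31–20:20.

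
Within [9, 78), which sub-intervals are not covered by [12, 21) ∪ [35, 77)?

Covered (merged): [12, 21), [35, 77).
Gaps within [9, 78): [9, 12), [21, 35), [77, 78).

[9, 12) ∪ [21, 35) ∪ [77, 78)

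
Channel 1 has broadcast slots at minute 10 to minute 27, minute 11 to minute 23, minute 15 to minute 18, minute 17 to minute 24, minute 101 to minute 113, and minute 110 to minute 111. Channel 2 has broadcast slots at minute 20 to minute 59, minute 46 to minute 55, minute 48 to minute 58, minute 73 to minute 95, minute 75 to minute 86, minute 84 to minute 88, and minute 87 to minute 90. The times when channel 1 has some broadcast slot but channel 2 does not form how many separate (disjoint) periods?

2

First set merges to minute 10 to minute 27, minute 101 to minute 113.
Second set merges to minute 20 to minute 59, minute 73 to minute 95.
A \ B = minute 10 to minute 20, minute 101 to minute 113.
That is 2 disjoint pieces.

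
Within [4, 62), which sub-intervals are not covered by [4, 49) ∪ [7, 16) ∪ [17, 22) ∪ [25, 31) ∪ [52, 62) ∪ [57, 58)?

After merging, the occupied span is [4, 49), [52, 62).
Complement within [4, 62): [49, 52).

[49, 52)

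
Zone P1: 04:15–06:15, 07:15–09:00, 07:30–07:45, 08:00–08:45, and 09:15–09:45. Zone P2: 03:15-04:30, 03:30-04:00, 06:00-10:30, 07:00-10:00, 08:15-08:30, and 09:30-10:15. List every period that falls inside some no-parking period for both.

04:15–04:30, 06:00–06:15, 07:15–09:00, 09:15–09:45

Merge the first list: 04:15–06:15, 07:15–09:00, 09:15–09:45.
Merge the second list: 03:15–04:30, 06:00–10:30.
04:15–06:15 overlaps B on 04:15–04:30, 06:00–06:15.
07:15–09:00 overlaps B on 07:15–09:00.
09:15–09:45 overlaps B on 09:15–09:45.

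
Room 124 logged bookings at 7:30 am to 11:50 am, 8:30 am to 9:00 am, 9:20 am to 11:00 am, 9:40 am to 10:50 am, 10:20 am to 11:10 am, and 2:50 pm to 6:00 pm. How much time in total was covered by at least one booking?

Merged: 7:30 am-11:50 am, 2:50 pm-6:00 pm.
Lengths: 4 h 20 min + 3 h 10 min = 7 h 30 min.

7 h 30 min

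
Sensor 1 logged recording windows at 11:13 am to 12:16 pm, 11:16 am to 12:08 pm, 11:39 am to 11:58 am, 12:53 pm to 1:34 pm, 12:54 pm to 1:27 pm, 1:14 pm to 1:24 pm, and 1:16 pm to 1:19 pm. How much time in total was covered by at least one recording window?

1 h 44 min

Merged: 11:13 am-12:16 pm, 12:53 pm-1:34 pm.
Lengths: 1 h 3 min + 41 min = 1 h 44 min.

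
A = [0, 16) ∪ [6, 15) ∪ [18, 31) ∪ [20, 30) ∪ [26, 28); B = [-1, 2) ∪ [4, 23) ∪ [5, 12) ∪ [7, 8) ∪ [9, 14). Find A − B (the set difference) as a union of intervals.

[2, 4) ∪ [23, 31)

A, merged: [0, 16), [18, 31).
B, merged: [-1, 2), [4, 23).
[0, 16) minus B → [2, 4).
[18, 31) minus B → [23, 31).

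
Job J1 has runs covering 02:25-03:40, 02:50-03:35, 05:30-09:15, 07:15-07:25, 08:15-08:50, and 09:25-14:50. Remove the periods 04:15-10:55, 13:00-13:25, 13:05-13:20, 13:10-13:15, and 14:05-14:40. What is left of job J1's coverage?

02:25-03:40, 10:55-13:00, 13:25-14:05, 14:40-14:50

A, merged: 02:25-03:40, 05:30-09:15, 09:25-14:50.
B, merged: 04:15-10:55, 13:00-13:25, 14:05-14:40.
02:25-03:40: no B overlap → unchanged.
05:30-09:15: fully covered by B → removed.
09:25-14:50 minus B → 10:55-13:00, 13:25-14:05, 14:40-14:50.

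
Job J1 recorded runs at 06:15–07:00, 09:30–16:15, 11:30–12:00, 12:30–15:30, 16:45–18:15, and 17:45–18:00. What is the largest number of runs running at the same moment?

2

Sweep endpoints in order; track running count of active intervals.
Peak of 2 reached at 11:30.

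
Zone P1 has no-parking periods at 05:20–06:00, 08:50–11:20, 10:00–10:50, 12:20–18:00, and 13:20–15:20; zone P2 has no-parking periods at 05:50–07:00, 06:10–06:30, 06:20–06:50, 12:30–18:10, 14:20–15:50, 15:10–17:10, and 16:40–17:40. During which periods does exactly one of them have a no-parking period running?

05:20–05:50, 06:00–07:00, 08:50–11:20, 12:20–12:30, 18:00–18:10

Merge the first list: 05:20–06:00, 08:50–11:20, 12:20–18:00.
Merge the second list: 05:50–07:00, 12:30–18:10.
Only in the first: 05:20–05:50, 08:50–11:20, 12:20–12:30.
Only in the second: 06:00–07:00, 18:00–18:10.
Together these are the periods covered by exactly one.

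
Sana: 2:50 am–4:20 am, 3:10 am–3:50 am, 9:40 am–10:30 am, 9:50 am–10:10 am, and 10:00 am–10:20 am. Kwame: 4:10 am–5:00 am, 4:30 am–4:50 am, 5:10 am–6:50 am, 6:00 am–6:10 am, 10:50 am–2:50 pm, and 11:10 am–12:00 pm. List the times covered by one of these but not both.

2:50 am–4:10 am, 4:20 am–5:00 am, 5:10 am–6:50 am, 9:40 am–10:30 am, 10:50 am–2:50 pm

A, merged: 2:50 am–4:20 am, 9:40 am–10:30 am.
B, merged: 4:10 am–5:00 am, 5:10 am–6:50 am, 10:50 am–2:50 pm.
A \ B = 2:50 am–4:10 am, 9:40 am–10:30 am.
B \ A = 4:20 am–5:00 am, 5:10 am–6:50 am, 10:50 am–2:50 pm.
Union of the two gives the symmetric difference.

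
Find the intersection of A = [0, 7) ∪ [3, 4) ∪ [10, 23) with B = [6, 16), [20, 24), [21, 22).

[6, 7) ∪ [10, 16) ∪ [20, 23)

Merge the first list: [0, 7), [10, 23).
Merge the second list: [6, 16), [20, 24).
[0, 7) meets the second set on [6, 7).
[10, 23) meets the second set on [10, 16), [20, 23).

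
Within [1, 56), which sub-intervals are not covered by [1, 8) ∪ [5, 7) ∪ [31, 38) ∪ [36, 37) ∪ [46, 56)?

The merged coverage is [1, 8), [31, 38), [46, 56).
Gaps within [1, 56): [8, 31), [38, 46).

[8, 31) ∪ [38, 46)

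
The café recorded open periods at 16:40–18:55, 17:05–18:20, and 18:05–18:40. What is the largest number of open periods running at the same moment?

3

Walk the sorted start/end points keeping a running depth.
The depth first hits 3 at 18:05.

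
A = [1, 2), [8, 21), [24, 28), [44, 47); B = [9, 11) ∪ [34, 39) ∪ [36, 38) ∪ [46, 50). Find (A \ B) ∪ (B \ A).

Second set merges to [9, 11), [34, 39), [46, 50).
A \ B = [1, 2), [8, 9), [11, 21), [24, 28), [44, 46).
B \ A = [34, 39), [47, 50).
Union of the two gives the symmetric difference.

[1, 2) ∪ [8, 9) ∪ [11, 21) ∪ [24, 28) ∪ [34, 39) ∪ [44, 46) ∪ [47, 50)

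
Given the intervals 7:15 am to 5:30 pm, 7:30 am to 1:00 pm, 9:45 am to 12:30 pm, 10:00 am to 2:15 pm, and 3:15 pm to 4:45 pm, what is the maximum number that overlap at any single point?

At 10:00 am, 4 of the intervals are simultaneously active.
No point has more.

4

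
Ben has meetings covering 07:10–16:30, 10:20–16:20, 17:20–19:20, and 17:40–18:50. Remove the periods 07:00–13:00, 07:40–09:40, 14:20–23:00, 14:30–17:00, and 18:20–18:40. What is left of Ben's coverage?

Merge the first list: 07:10–16:30, 17:20–19:20.
Merge the second list: 07:00–13:00, 14:20–23:00.
07:10–16:30 \ B = 13:00–14:20.
17:20–19:20: entirely removed.

13:00–14:20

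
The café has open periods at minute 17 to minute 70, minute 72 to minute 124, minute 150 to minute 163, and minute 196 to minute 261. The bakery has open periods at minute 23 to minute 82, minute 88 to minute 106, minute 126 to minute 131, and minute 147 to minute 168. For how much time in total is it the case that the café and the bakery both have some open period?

88 minutes

A ∩ B = minute 23 to minute 70, minute 72 to minute 82, minute 88 to minute 106, minute 150 to minute 163.
Total: 47 minutes + 10 minutes + 18 minutes + 13 minutes = 88 minutes.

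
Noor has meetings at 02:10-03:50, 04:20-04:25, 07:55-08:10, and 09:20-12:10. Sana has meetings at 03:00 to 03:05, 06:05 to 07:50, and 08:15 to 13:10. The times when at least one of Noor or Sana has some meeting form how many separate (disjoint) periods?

A ∪ B = 02:10–03:50, 04:20–04:25, 06:05–07:50, 07:55–08:10, 08:15–13:10.
That is 5 disjoint pieces.

5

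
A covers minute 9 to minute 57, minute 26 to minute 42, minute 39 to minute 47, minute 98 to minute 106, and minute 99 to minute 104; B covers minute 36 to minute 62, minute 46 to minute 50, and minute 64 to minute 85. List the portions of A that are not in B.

minute 9 to minute 36, minute 98 to minute 106

A, merged: minute 9 to minute 57, minute 98 to minute 106.
B, merged: minute 36 to minute 62, minute 64 to minute 85.
minute 9 to minute 57 minus B → minute 9 to minute 36.
minute 98 to minute 106: no B overlap → unchanged.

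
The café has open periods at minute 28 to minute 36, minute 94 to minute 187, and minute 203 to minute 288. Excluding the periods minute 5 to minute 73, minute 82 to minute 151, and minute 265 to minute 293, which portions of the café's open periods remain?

minute 28 to minute 36 lies entirely inside B → drops out.
minute 94 to minute 187 with B removed leaves minute 151 to minute 187.
minute 203 to minute 288 with B removed leaves minute 203 to minute 265.

minute 151 to minute 187, minute 203 to minute 265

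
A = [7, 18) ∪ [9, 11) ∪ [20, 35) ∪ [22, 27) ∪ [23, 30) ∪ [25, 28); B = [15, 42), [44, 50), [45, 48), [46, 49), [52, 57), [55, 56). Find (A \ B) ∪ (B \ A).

[7, 15) ∪ [18, 20) ∪ [35, 42) ∪ [44, 50) ∪ [52, 57)

Merge the first list: [7, 18), [20, 35).
Merge the second list: [15, 42), [44, 50), [52, 57).
A \ B = [7, 15).
B \ A = [18, 20), [35, 42), [44, 50), [52, 57).
Union of the two gives the symmetric difference.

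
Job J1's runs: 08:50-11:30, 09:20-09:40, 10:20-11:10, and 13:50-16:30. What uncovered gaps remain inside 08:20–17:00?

08:20–08:50, 11:30–13:50, 16:30–17:00

The merged coverage is 08:50–11:30, 13:50–16:30.
Gaps within 08:20–17:00: 08:20–08:50, 11:30–13:50, 16:30–17:00.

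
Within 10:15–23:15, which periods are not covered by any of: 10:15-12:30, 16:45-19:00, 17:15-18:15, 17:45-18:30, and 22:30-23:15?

12:30-16:45, 19:00-22:30

Covered (merged): 10:15-12:30, 16:45-19:00, 22:30-23:15.
Complement within 10:15-23:15: 12:30-16:45, 19:00-22:30.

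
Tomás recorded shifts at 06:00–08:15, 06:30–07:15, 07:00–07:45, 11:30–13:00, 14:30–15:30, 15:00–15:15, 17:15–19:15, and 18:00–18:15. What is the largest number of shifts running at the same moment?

3

Sweep endpoints in order; track running count of active intervals.
Peak of 3 reached at 07:00.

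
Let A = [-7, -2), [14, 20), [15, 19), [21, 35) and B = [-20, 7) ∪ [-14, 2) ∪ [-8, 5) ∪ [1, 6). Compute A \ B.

[14, 20) ∪ [21, 35)

Merge the first list: [-7, -2), [14, 20), [21, 35).
Merge the second list: [-20, 7).
[-7, -2) lies entirely inside B → drops out.
[14, 20) is untouched.
[21, 35) is untouched.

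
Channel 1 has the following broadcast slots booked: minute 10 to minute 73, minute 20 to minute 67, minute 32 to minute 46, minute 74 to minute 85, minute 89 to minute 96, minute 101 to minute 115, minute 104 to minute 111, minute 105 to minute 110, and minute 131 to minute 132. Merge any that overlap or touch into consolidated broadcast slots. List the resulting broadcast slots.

minute 20 to minute 67 overlaps/touches minute 10 to minute 73 → extend to minute 10 to minute 73.
minute 32 to minute 46 overlaps/touches minute 10 to minute 73 → extend to minute 10 to minute 73.
minute 74 to minute 85 is disjoint → start new block.
minute 89 to minute 96 is disjoint → start new block.
minute 101 to minute 115 is disjoint → start new block.
minute 104 to minute 111 overlaps/touches minute 101 to minute 115 → extend to minute 101 to minute 115.
minute 105 to minute 110 overlaps/touches minute 101 to minute 115 → extend to minute 101 to minute 115.
minute 131 to minute 132 is disjoint → start new block.

minute 10 to minute 73, minute 74 to minute 85, minute 89 to minute 96, minute 101 to minute 115, minute 131 to minute 132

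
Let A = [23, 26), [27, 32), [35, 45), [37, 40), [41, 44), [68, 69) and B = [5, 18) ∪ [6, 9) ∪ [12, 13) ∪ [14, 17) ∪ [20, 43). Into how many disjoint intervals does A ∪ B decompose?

3

Merge the first list: [23, 26), [27, 32), [35, 45), [68, 69).
Merge the second list: [5, 18), [20, 43).
A ∪ B = [5, 18), [20, 45), [68, 69).
That is 3 disjoint pieces.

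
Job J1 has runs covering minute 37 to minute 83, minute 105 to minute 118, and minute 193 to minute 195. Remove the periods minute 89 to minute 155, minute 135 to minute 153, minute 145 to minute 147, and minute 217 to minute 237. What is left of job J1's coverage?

Merge the second list: minute 89 to minute 155, minute 217 to minute 237.
minute 37 to minute 83: no B overlap → unchanged.
minute 105 to minute 118: fully covered by B → removed.
minute 193 to minute 195: no B overlap → unchanged.

minute 37 to minute 83, minute 193 to minute 195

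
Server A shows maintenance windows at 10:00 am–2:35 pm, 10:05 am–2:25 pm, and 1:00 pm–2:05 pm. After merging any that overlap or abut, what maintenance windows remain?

10:00 am–2:35 pm

10:05 am–2:25 pm overlaps/touches 10:00 am–2:35 pm → extend to 10:00 am–2:35 pm.
1:00 pm–2:05 pm overlaps/touches 10:00 am–2:35 pm → extend to 10:00 am–2:35 pm.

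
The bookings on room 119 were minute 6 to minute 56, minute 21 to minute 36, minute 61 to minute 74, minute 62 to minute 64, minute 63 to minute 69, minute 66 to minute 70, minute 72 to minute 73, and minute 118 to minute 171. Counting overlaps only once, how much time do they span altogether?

Merged: minute 6 to minute 56, minute 61 to minute 74, minute 118 to minute 171.
Lengths: 50 minutes + 13 minutes + 53 minutes = 116 minutes.

116 minutes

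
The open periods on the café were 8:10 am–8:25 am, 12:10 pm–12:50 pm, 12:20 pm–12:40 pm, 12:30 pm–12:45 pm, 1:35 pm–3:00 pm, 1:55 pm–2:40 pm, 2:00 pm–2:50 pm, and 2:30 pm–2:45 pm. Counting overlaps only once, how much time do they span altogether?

Merged: 8:10 am–8:25 am, 12:10 pm–12:50 pm, 1:35 pm–3:00 pm.
Lengths: 15 min + 40 min + 1 h 25 min = 2 h 20 min.

2 h 20 min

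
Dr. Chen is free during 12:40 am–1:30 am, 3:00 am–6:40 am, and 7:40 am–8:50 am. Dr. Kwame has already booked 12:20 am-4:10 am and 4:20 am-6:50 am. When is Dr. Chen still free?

12:40 am-1:30 am: entirely removed.
3:00 am-6:40 am \ B = 4:10 am-4:20 am.
7:40 am-8:50 am: nothing removed.

4:10 am-4:20 am, 7:40 am-8:50 am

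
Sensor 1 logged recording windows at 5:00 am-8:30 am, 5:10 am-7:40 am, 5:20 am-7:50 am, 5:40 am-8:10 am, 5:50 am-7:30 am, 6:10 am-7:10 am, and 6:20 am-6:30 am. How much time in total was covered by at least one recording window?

3 h 30 min

Merged: 5:00 am–8:30 am.
Length: 3 h 30 min.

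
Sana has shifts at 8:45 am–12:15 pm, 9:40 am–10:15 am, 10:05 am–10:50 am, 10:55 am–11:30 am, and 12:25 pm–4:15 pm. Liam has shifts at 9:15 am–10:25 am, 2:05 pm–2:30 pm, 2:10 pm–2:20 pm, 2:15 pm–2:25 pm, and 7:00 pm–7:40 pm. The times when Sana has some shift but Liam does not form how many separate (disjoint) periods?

First set merges to 8:45 am-12:15 pm, 12:25 pm-4:15 pm.
Second set merges to 9:15 am-10:25 am, 2:05 pm-2:30 pm, 7:00 pm-7:40 pm.
A \ B = 8:45 am-9:15 am, 10:25 am-12:15 pm, 12:25 pm-2:05 pm, 2:30 pm-4:15 pm.
That is 4 disjoint pieces.

4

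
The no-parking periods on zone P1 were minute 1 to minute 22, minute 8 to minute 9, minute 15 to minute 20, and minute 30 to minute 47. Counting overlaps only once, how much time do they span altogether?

38 minutes

Merged: minute 1 to minute 22, minute 30 to minute 47.
Lengths: 21 minutes + 17 minutes = 38 minutes.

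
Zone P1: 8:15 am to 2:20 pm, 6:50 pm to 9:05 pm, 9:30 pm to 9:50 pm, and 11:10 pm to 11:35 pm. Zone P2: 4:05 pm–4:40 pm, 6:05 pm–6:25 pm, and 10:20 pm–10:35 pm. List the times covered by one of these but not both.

8:15 am-2:20 pm, 4:05 pm-4:40 pm, 6:05 pm-6:25 pm, 6:50 pm-9:05 pm, 9:30 pm-9:50 pm, 10:20 pm-10:35 pm, 11:10 pm-11:35 pm

Only in the first: 8:15 am-2:20 pm, 6:50 pm-9:05 pm, 9:30 pm-9:50 pm, 11:10 pm-11:35 pm.
Only in the second: 4:05 pm-4:40 pm, 6:05 pm-6:25 pm, 10:20 pm-10:35 pm.
Together these are the periods covered by exactly one.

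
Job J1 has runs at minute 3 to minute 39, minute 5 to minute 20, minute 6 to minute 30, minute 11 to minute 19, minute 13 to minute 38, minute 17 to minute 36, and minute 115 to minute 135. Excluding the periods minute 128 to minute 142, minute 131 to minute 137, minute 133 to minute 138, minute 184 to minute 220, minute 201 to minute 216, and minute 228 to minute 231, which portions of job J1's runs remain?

Merge the first list: minute 3 to minute 39, minute 115 to minute 135.
Merge the second list: minute 128 to minute 142, minute 184 to minute 220, minute 228 to minute 231.
minute 3 to minute 39: no B overlap → unchanged.
minute 115 to minute 135 minus B → minute 115 to minute 128.

minute 3 to minute 39, minute 115 to minute 128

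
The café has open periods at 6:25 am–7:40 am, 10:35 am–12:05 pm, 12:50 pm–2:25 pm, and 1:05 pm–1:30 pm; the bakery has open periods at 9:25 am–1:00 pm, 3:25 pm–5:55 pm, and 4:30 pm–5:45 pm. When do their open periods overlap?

10:35 am-12:05 pm, 12:50 pm-1:00 pm

Merge the first list: 6:25 am-7:40 am, 10:35 am-12:05 pm, 12:50 pm-2:25 pm.
Merge the second list: 9:25 am-1:00 pm, 3:25 pm-5:55 pm.
6:25 am-7:40 am meets no B interval.
10:35 am-12:05 pm ∩ B → 10:35 am-12:05 pm.
12:50 pm-2:25 pm ∩ B → 12:50 pm-1:00 pm.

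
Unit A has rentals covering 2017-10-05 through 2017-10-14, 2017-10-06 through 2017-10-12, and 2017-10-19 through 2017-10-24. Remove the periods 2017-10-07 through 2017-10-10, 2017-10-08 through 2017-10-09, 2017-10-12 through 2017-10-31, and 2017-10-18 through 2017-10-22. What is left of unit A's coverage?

Merge the first list: 2017-10-05 through 2017-10-14, 2017-10-19 through 2017-10-24.
Merge the second list: 2017-10-07 through 2017-10-10, 2017-10-12 through 2017-10-31.
2017-10-05 through 2017-10-14 minus B → 2017-10-05 through 2017-10-06, 2017-10-11 through 2017-10-11.
2017-10-19 through 2017-10-24: fully covered by B → removed.

2017-10-05 through 2017-10-06, 2017-10-11 through 2017-10-11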